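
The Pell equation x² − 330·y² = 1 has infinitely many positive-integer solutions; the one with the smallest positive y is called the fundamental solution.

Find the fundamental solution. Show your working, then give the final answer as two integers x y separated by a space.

d=330: √d = [18; 6,36] (ℓ=2, even), read p_1/q_1
a_0=18:  p_0=18·1+0=18,  q_0=18·0+1=1
a_1=6:  p_1=6·18+1=109,  q_1=6·1+0=6
→ (109, 6).  Check: 109²=11881, 330·6²=11880, difference 1.

109 6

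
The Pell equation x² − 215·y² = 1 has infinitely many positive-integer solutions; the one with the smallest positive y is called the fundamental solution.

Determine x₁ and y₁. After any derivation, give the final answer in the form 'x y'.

44 3

d=215: √d = [14; 1,1,1,28] (ℓ=4, even), read p_3/q_3
k=0  a_k=14  p_k/q_k = 14/1
k=1  a_k=1  p_k/q_k = 15/1
k=2  a_k=1  p_k/q_k = 29/2
k=3  a_k=1  p_k/q_k = 44/3
fundamental: x₁=44, y₁=3  (since 1936 − 215·9 = 1)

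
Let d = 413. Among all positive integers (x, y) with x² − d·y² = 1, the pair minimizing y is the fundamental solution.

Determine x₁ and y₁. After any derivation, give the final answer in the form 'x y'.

113399 5580

[20; 3,9,1,4,1,9,3,40] for √413; ℓ=8 ⇒ convergent index 7
a_0=20:  p_0=20·1+0=20,  q_0=20·0+1=1
a_1=3:  p_1=3·20+1=61,  q_1=3·1+0=3
…
a_3=1:  p_3=1·569+61=630,  q_3=1·28+3=31
…
a_5=1:  p_5=1·3089+630=3719,  q_5=1·152+31=183
a_6=9:  p_6=9·3719+3089=36560,  q_6=9·183+152=1799
a_7=3:  p_7=3·36560+3719=113399,  q_7=3·1799+183=5580
→ (113399, 5580).  Check: 113399²=12859333201, 413·5580²=12859333200, difference 1.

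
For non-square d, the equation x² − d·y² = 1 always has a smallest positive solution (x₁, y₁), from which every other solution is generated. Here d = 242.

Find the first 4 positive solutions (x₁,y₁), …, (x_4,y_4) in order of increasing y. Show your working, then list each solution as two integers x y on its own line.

d=242: √d = [15; 1,1,3,1,14,1,3,1,1,30] (ℓ=10, even), read p_9/q_9
i=0: a=15 ⇒ p=15, q=1
…
i=8: a=1 ⇒ p=10905, q=701
i=9: a=1 ⇒ p=19601, q=1260
fundamental: x₁=19601, y₁=1260  (since 384199201 − 242·1587600 = 1)
n=2: (19601,1260)∘(19601,1260) = (19601·19601+242·1260·1260, 19601·1260+1260·19601) = (768398401,49394520)
n=3: (768398401,49394520)∘(19601,1260) = (19601·768398401+242·1260·49394520, 19601·49394520+1260·768398401) = (30122754096401,1936363971780)
n=4: (30122754096401,1936363971780)∘(19601,1260) = (19601·30122754096401+242·1260·1936363971780, 19601·1936363971780+1260·30122754096401) = (1180872205318713601,75909340372325040)

19601 1260
768398401 49394520
30122754096401 1936363971780
1180872205318713601 75909340372325040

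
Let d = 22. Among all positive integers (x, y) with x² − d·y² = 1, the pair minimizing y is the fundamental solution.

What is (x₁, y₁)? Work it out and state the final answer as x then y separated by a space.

197 42

d=22: √d = [4; 1,2,4,2,1,8] (ℓ=6, even), read p_5/q_5
step 0: (4, 1)  from 4·(1,0) + (0,1)
step 1: (5, 1)  from 1·(4,1) + (1,0)
…
step 3: (61, 13)  from 4·(14,3) + (5,1)
step 4: (136, 29)  from 2·(61,13) + (14,3)
step 5: (197, 42)  from 1·(136,29) + (61,13)
→ (197, 42).  Check: 197²=38809, 22·42²=38808, difference 1.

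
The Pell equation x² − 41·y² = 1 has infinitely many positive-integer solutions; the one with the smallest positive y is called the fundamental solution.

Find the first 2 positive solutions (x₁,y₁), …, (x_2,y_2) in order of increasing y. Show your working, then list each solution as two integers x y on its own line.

d=41: √d = [6; 2,2,12] (ℓ=3, odd), read p_5/q_5
i=0: a=6 ⇒ p=6, q=1
…
i=4: a=2 ⇒ p=826, q=129
i=5: a=2 ⇒ p=2049, q=320
fundamental: x₁=2049, y₁=320  (since 4198401 − 41·102400 = 1)
n=2: (2049,320)∘(2049,320) = (2049·2049+41·320·320, 2049·320+320·2049) = (8396801,1311360)

2049 320
8396801 1311360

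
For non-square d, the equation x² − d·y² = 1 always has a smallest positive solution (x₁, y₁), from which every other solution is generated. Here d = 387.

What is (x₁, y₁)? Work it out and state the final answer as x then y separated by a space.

3482 177

√387 = [19; 1,2,19,2,1,38, …], period ℓ=6 (even) → k=5
i=0: a=19 ⇒ p=19, q=1
…
i=2: a=2 ⇒ p=59, q=3
…
i=4: a=2 ⇒ p=2341, q=119
i=5: a=1 ⇒ p=3482, q=177
(x₁, y₁) = (3482, 177);  3482² − 387·177² = 1 ✓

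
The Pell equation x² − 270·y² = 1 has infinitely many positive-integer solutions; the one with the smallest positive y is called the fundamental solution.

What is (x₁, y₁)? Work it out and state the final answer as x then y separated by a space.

5291 322

d=270: √d = [16; 2,3,6,3,2,32] (ℓ=6, even), read p_5/q_5
i=0: a=16 ⇒ p=16, q=1
i=1: a=2 ⇒ p=33, q=2
i=2: a=3 ⇒ p=115, q=7
i=3: a=6 ⇒ p=723, q=44
i=4: a=3 ⇒ p=2284, q=139
i=5: a=2 ⇒ p=5291, q=322
→ (5291, 322).  Check: 5291²=27994681, 270·322²=27994680, difference 1.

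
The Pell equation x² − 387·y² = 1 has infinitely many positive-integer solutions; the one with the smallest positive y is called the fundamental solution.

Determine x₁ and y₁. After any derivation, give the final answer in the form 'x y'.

3482 177

√387 = [19; 1,2,19,2,1,38, …], period ℓ=6 (even) → k=5
a_0=19:  p_0=19·1+0=19,  q_0=19·0+1=1
a_1=1:  p_1=1·19+1=20,  q_1=1·1+0=1
a_2=2:  p_2=2·20+19=59,  q_2=2·1+1=3
…
a_4=2:  p_4=2·1141+59=2341,  q_4=2·58+3=119
a_5=1:  p_5=1·2341+1141=3482,  q_5=1·119+58=177
(x₁, y₁) = (3482, 177);  3482² − 387·177² = 1 ✓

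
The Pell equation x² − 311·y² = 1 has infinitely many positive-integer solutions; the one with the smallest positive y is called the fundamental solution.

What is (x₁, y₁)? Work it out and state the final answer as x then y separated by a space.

16883880 957397

√311 → a₀=17, period (1,1,1,2,1,…,1,1,34); ℓ=16 even so k=15
a_0=17:  p_0=17·1+0=17,  q_0=17·0+1=1
a_1=1:  p_1=1·17+1=18,  q_1=1·1+0=1
a_2=1:  p_2=1·18+17=35,  q_2=1·1+1=2
a_3=1:  p_3=1·35+18=53,  q_3=1·2+1=3
a_4=2:  p_4=2·53+35=141,  q_4=2·3+2=8
a_5=1:  p_5=1·141+53=194,  q_5=1·8+3=11
a_6=6:  p_6=6·194+141=1305,  q_6=6·11+8=74
…
a_8=17:  p_8=17·4109+1305=71158,  q_8=17·233+74=4035
a_9=3:  p_9=3·71158+4109=217583,  q_9=3·4035+233=12338
…
a_12=2:  p_12=2·1594239+1376656=4565134,  q_12=2·90401+78063=258865
…
a_14=1:  p_14=1·6159373+4565134=10724507,  q_14=1·349266+258865=608131
a_15=1:  p_15=1·10724507+6159373=16883880,  q_15=1·608131+349266=957397
fundamental: x₁=16883880, y₁=957397  (since 285065403854400 − 311·916609015609 = 1)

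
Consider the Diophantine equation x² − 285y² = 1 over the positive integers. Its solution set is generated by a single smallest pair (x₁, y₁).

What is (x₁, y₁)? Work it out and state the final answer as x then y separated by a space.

2431 144

[16; 1,7,2,7,1,32] for √285; ℓ=6 ⇒ convergent index 5
k=0  a_k=16  p_k/q_k = 16/1
k=1  a_k=1  p_k/q_k = 17/1
k=2  a_k=7  p_k/q_k = 135/8
k=3  a_k=2  p_k/q_k = 287/17
k=4  a_k=7  p_k/q_k = 2144/127
k=5  a_k=1  p_k/q_k = 2431/144
(x₁, y₁) = (2431, 144);  2431² − 285·144² = 1 ✓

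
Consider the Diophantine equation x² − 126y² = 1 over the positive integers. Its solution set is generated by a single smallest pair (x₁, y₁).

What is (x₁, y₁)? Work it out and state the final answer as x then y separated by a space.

449 40

[11; 4,2,4,22] for √126; ℓ=4 ⇒ convergent index 3
i=0: a=11 ⇒ p=11, q=1
i=1: a=4 ⇒ p=45, q=4
i=2: a=2 ⇒ p=101, q=9
i=3: a=4 ⇒ p=449, q=40
fundamental: x₁=449, y₁=40  (since 201601 − 126·1600 = 1)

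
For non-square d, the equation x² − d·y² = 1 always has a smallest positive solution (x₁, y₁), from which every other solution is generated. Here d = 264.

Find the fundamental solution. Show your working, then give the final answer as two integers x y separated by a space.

d=264: √d = [16; 4,32] (ℓ=2, even), read p_1/q_1
step 0: (16, 1)  from 16·(1,0) + (0,1)
step 1: (65, 4)  from 4·(16,1) + (1,0)
(x₁, y₁) = (65, 4);  65² − 264·4² = 1 ✓

65 4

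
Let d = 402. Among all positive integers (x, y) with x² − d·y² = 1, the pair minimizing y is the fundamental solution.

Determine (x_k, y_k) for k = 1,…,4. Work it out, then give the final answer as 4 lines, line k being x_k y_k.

401 20
321601 16040
257923601 12864060
206854406401 10316960080

√402 → a₀=20, period (20,40); ℓ=2 even so k=1
i=0: a=20 ⇒ p=20, q=1
i=1: a=20 ⇒ p=401, q=20
→ (401, 20).  Check: 401²=160801, 402·20²=160800, difference 1.
n=2: (401,20)∘(401,20) = (401·401+402·20·20, 401·20+20·401) = (321601,16040)
n=3: (321601,16040)∘(401,20) = (401·321601+402·20·16040, 401·16040+20·321601) = (257923601,12864060)
n=4: (257923601,12864060)∘(401,20) = (401·257923601+402·20·12864060, 401·12864060+20·257923601) = (206854406401,10316960080)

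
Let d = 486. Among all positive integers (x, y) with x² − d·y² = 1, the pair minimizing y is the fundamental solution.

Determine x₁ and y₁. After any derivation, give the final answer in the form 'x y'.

485 22

√486 → a₀=22, period (22,44); ℓ=2 even so k=1
k=0  a_k=22  p_k/q_k = 22/1
k=1  a_k=22  p_k/q_k = 485/22
fundamental: x₁=485, y₁=22  (since 235225 − 486·484 = 1)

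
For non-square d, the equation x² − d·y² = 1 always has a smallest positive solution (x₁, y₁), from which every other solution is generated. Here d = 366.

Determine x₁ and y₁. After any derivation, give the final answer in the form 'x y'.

907925 47458

√366 = [19; 7,1,1,1,2,12,2,1,1,1,7,38, …], period ℓ=12 (even) → k=11
k=0  a_k=19  p_k/q_k = 19/1
k=1  a_k=7  p_k/q_k = 134/7
k=2  a_k=1  p_k/q_k = 153/8
k=3  a_k=1  p_k/q_k = 287/15
…
k=6  a_k=12  p_k/q_k = 14444/755
k=7  a_k=2  p_k/q_k = 30055/1571
k=8  a_k=1  p_k/q_k = 44499/2326
k=9  a_k=1  p_k/q_k = 74554/3897
k=10  a_k=1  p_k/q_k = 119053/6223
k=11  a_k=7  p_k/q_k = 907925/47458
fundamental: x₁=907925, y₁=47458  (since 824327805625 − 366·2252261764 = 1)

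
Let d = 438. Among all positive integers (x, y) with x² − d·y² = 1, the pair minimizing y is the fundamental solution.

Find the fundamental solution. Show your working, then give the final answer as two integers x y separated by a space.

[20; 1,12,1,40] for √438; ℓ=4 ⇒ convergent index 3
i=0: a=20 ⇒ p=20, q=1
i=1: a=1 ⇒ p=21, q=1
i=2: a=12 ⇒ p=272, q=13
i=3: a=1 ⇒ p=293, q=14
fundamental: x₁=293, y₁=14  (since 85849 − 438·196 = 1)

293 14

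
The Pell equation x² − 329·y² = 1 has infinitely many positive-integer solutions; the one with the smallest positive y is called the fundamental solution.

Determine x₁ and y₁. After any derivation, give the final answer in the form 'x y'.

2376415 131016

√329 → a₀=18, period (7,4,2,1,1,4,1,1,2,4,7,36); ℓ=12 even so k=11
k=0  a_k=18  p_k/q_k = 18/1
…
k=2  a_k=4  p_k/q_k = 526/29
k=3  a_k=2  p_k/q_k = 1179/65
k=4  a_k=1  p_k/q_k = 1705/94
k=5  a_k=1  p_k/q_k = 2884/159
k=6  a_k=4  p_k/q_k = 13241/730
k=7  a_k=1  p_k/q_k = 16125/889
k=8  a_k=1  p_k/q_k = 29366/1619
k=9  a_k=2  p_k/q_k = 74857/4127
k=10  a_k=4  p_k/q_k = 328794/18127
k=11  a_k=7  p_k/q_k = 2376415/131016
→ (2376415, 131016).  Check: 2376415²=5647348252225, 329·131016²=5647348252224, difference 1.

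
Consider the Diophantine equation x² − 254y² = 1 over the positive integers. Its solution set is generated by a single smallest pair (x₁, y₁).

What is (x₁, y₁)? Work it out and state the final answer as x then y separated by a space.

255 16

√254 = [15; 1,14,1,30, …], period ℓ=4 (even) → k=3
step 0: (15, 1)  from 15·(1,0) + (0,1)
…
step 2: (239, 15)  from 14·(16,1) + (15,1)
step 3: (255, 16)  from 1·(239,15) + (16,1)
(x₁, y₁) = (255, 16);  255² − 254·16² = 1 ✓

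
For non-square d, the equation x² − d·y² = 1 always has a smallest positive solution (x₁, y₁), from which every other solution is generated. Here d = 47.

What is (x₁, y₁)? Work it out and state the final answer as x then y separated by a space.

48 7

√47 → a₀=6, period (1,5,1,12); ℓ=4 even so k=3
i=0: a=6 ⇒ p=6, q=1
…
i=2: a=5 ⇒ p=41, q=6
i=3: a=1 ⇒ p=48, q=7
(x₁, y₁) = (48, 7);  48² − 47·7² = 1 ✓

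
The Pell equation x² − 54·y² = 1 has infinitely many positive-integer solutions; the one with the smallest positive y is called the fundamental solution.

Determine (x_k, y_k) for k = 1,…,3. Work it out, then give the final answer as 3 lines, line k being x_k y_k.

√54 → a₀=7, period (2,1,6,1,2,14); ℓ=6 even so k=5
i=0: a=7 ⇒ p=7, q=1
i=1: a=2 ⇒ p=15, q=2
i=2: a=1 ⇒ p=22, q=3
…
i=4: a=1 ⇒ p=169, q=23
i=5: a=2 ⇒ p=485, q=66
(x₁, y₁) = (485, 66);  485² − 54·66² = 1 ✓
k=2:  x_2 = 485·485+54·66·66 = 470449,  y_2 = 485·66+66·485 = 64020
k=3:  x_3 = 485·470449+54·66·64020 = 456335045,  y_3 = 485·64020+66·470449 = 62099334

485 66
470449 64020
456335045 62099334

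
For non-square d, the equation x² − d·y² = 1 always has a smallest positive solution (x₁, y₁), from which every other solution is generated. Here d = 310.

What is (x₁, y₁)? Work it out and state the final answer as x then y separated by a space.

848719 48204

√310 → a₀=17, period (1,1,1,1,5,…,1,1,34); ℓ=16 even so k=15
step 0: (17, 1)  from 17·(1,0) + (0,1)
step 1: (18, 1)  from 1·(17,1) + (1,0)
step 2: (35, 2)  from 1·(18,1) + (17,1)
…
step 4: (88, 5)  from 1·(53,3) + (35,2)
step 5: (493, 28)  from 5·(88,5) + (53,3)
step 6: (1567, 89)  from 3·(493,28) + (88,5)
step 7: (2060, 117)  from 1·(1567,89) + (493,28)
step 8: (5687, 323)  from 2·(2060,117) + (1567,89)
step 9: (7747, 440)  from 1·(5687,323) + (2060,117)
step 10: (28928, 1643)  from 3·(7747,440) + (5687,323)
step 11: (152387, 8655)  from 5·(28928,1643) + (7747,440)
step 12: (181315, 10298)  from 1·(152387,8655) + (28928,1643)
…
step 14: (515017, 29251)  from 1·(333702,18953) + (181315,10298)
step 15: (848719, 48204)  from 1·(515017,29251) + (333702,18953)
→ (848719, 48204).  Check: 848719²=720323940961, 310·48204²=720323940960, difference 1.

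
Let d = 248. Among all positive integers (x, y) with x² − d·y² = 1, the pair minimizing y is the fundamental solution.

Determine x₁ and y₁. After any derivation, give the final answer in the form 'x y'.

63 4

[15; 1,2,1,30] for √248; ℓ=4 ⇒ convergent index 3
a_0=15:  p_0=15·1+0=15,  q_0=15·0+1=1
…
a_2=2:  p_2=2·16+15=47,  q_2=2·1+1=3
a_3=1:  p_3=1·47+16=63,  q_3=1·3+1=4
fundamental: x₁=63, y₁=4  (since 3969 − 248·16 = 1)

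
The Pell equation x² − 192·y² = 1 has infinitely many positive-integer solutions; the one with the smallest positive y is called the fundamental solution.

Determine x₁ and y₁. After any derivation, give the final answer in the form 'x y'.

97 7

d=192: √d = [13; 1,5,1,26] (ℓ=4, even), read p_3/q_3
a_0=13:  p_0=13·1+0=13,  q_0=13·0+1=1
…
a_2=5:  p_2=5·14+13=83,  q_2=5·1+1=6
a_3=1:  p_3=1·83+14=97,  q_3=1·6+1=7
(x₁, y₁) = (97, 7);  97² − 192·7² = 1 ✓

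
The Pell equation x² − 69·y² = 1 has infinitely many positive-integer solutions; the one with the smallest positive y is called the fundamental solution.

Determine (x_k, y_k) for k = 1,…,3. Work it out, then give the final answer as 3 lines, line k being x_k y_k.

7775 936
120901249 14554800
1880014414175 226327139064

d=69: √d = [8; 3,3,1,4,1,3,3,16] (ℓ=8, even), read p_7/q_7
k=0  a_k=8  p_k/q_k = 8/1
…
k=3  a_k=1  p_k/q_k = 108/13
k=4  a_k=4  p_k/q_k = 515/62
k=5  a_k=1  p_k/q_k = 623/75
k=6  a_k=3  p_k/q_k = 2384/287
k=7  a_k=3  p_k/q_k = 7775/936
→ (7775, 936).  Check: 7775²=60450625, 69·936²=60450624, difference 1.
k=2:  x_2 = 7775·7775+69·936·936 = 120901249,  y_2 = 7775·936+936·7775 = 14554800
k=3:  x_3 = 7775·120901249+69·936·14554800 = 1880014414175,  y_3 = 7775·14554800+936·120901249 = 226327139064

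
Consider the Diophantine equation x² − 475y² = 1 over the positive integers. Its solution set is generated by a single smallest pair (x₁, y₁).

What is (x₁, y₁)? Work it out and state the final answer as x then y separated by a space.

57799 2652

√475 = [21; 1,3,1,6,2,6,1,3,1,42, …], period ℓ=10 (even) → k=9
k=0  a_k=21  p_k/q_k = 21/1
…
k=3  a_k=1  p_k/q_k = 109/5
…
k=8  a_k=3  p_k/q_k = 45921/2107
k=9  a_k=1  p_k/q_k = 57799/2652
fundamental: x₁=57799, y₁=2652  (since 3340724401 − 475·7033104 = 1)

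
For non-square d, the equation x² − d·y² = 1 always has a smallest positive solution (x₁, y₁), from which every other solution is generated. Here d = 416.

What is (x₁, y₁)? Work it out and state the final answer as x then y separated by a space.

[20; 2,1,1,9,1,1,2,40] for √416; ℓ=8 ⇒ convergent index 7
k=0  a_k=20  p_k/q_k = 20/1
…
k=2  a_k=1  p_k/q_k = 61/3
k=3  a_k=1  p_k/q_k = 102/5
…
k=5  a_k=1  p_k/q_k = 1081/53
k=6  a_k=1  p_k/q_k = 2060/101
k=7  a_k=2  p_k/q_k = 5201/255
→ (5201, 255).  Check: 5201²=27050401, 416·255²=27050400, difference 1.

5201 255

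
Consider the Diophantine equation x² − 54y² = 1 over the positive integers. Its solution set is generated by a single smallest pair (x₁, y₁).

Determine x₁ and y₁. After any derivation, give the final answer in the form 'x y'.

√54 → a₀=7, period (2,1,6,1,2,14); ℓ=6 even so k=5
k=0  a_k=7  p_k/q_k = 7/1
k=1  a_k=2  p_k/q_k = 15/2
…
k=3  a_k=6  p_k/q_k = 147/20
k=4  a_k=1  p_k/q_k = 169/23
k=5  a_k=2  p_k/q_k = 485/66
→ (485, 66).  Check: 485²=235225, 54·66²=235224, difference 1.

485 66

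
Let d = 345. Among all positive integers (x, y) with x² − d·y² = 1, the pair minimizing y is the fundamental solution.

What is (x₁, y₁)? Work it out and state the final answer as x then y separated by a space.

[18; 1,1,2,1,6,1,2,1,1,36] for √345; ℓ=10 ⇒ convergent index 9
i=0: a=18 ⇒ p=18, q=1
…
i=2: a=1 ⇒ p=37, q=2
…
i=6: a=1 ⇒ p=1003, q=54
i=7: a=2 ⇒ p=2879, q=155
i=8: a=1 ⇒ p=3882, q=209
i=9: a=1 ⇒ p=6761, q=364
fundamental: x₁=6761, y₁=364  (since 45711121 − 345·132496 = 1)

6761 364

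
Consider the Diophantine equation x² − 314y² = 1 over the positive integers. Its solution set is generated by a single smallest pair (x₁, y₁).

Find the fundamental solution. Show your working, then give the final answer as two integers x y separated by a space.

d=314: √d = [17; 1,2,1,1,2,1,34] (ℓ=7, odd), read p_13/q_13
i=0: a=17 ⇒ p=17, q=1
i=1: a=1 ⇒ p=18, q=1
…
i=5: a=2 ⇒ p=319, q=18
…
i=8: a=1 ⇒ p=15824, q=893
…
i=12: a=2 ⇒ p=282617, q=15949
i=13: a=1 ⇒ p=392499, q=22150
(x₁, y₁) = (392499, 22150);  392499² − 314·22150² = 1 ✓

392499 22150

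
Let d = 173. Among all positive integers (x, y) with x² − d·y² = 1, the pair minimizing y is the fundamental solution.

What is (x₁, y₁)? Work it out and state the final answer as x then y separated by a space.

√173 = [13; 6,1,1,6,26, …], period ℓ=5 (odd) → k=9
a_0=13:  p_0=13·1+0=13,  q_0=13·0+1=1
…
a_4=6:  p_4=6·171+92=1118,  q_4=6·13+7=85
a_5=26:  p_5=26·1118+171=29239,  q_5=26·85+13=2223
…
a_7=1:  p_7=1·176552+29239=205791,  q_7=1·13423+2223=15646
a_8=1:  p_8=1·205791+176552=382343,  q_8=1·15646+13423=29069
a_9=6:  p_9=6·382343+205791=2499849,  q_9=6·29069+15646=190060
fundamental: x₁=2499849, y₁=190060  (since 6249245022801 − 173·36122803600 = 1)

2499849 190060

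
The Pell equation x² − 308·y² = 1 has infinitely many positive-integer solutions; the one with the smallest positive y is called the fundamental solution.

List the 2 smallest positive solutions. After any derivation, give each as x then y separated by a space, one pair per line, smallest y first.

√308 = [17; 1,1,4,1,1,34, …], period ℓ=6 (even) → k=5
k=0  a_k=17  p_k/q_k = 17/1
…
k=2  a_k=1  p_k/q_k = 35/2
k=3  a_k=4  p_k/q_k = 158/9
k=4  a_k=1  p_k/q_k = 193/11
k=5  a_k=1  p_k/q_k = 351/20
→ (351, 20).  Check: 351²=123201, 308·20²=123200, difference 1.
n=2: (351,20)∘(351,20) = (351·351+308·20·20, 351·20+20·351) = (246401,14040)

351 20
246401 14040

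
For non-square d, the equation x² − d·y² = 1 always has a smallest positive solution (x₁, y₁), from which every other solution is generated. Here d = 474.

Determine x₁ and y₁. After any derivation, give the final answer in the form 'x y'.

193549 8890

d=474: √d = [21; 1,3,2,1,1,…,3,1,42] (ℓ=14, even), read p_13/q_13
k=0  a_k=21  p_k/q_k = 21/1
k=1  a_k=1  p_k/q_k = 22/1
k=2  a_k=3  p_k/q_k = 87/4
k=3  a_k=2  p_k/q_k = 196/9
…
k=5  a_k=1  p_k/q_k = 479/22
…
k=10  a_k=1  p_k/q_k = 16677/766
k=11  a_k=2  p_k/q_k = 44218/2031
k=12  a_k=3  p_k/q_k = 149331/6859
k=13  a_k=1  p_k/q_k = 193549/8890
→ (193549, 8890).  Check: 193549²=37461215401, 474·8890²=37461215400, difference 1.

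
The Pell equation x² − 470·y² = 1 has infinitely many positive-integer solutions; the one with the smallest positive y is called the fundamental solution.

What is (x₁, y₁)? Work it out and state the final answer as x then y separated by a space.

d=470: √d = [21; 1,2,8,2,1,42] (ℓ=6, even), read p_5/q_5
step 0: (21, 1)  from 21·(1,0) + (0,1)
step 1: (22, 1)  from 1·(21,1) + (1,0)
step 2: (65, 3)  from 2·(22,1) + (21,1)
step 3: (542, 25)  from 8·(65,3) + (22,1)
step 4: (1149, 53)  from 2·(542,25) + (65,3)
step 5: (1691, 78)  from 1·(1149,53) + (542,25)
(x₁, y₁) = (1691, 78);  1691² − 470·78² = 1 ✓

1691 78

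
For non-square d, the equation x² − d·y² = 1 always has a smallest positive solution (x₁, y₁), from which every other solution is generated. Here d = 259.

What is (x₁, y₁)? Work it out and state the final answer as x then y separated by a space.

847225 52644

√259 = [16; 10,1,2,3,4,3,2,1,10,32, …], period ℓ=10 (even) → k=9
step 0: (16, 1)  from 16·(1,0) + (0,1)
step 1: (161, 10)  from 10·(16,1) + (1,0)
step 2: (177, 11)  from 1·(161,10) + (16,1)
step 3: (515, 32)  from 2·(177,11) + (161,10)
…
step 5: (7403, 460)  from 4·(1722,107) + (515,32)
…
step 8: (79196, 4921)  from 1·(55265,3434) + (23931,1487)
step 9: (847225, 52644)  from 10·(79196,4921) + (55265,3434)
fundamental: x₁=847225, y₁=52644  (since 717790200625 − 259·2771390736 = 1)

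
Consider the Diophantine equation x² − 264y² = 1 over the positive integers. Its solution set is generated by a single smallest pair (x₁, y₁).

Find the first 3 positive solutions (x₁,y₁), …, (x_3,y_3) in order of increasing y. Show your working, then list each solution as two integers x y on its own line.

65 4
8449 520
1098305 67596

√264 = [16; 4,32, …], period ℓ=2 (even) → k=1
i=0: a=16 ⇒ p=16, q=1
i=1: a=4 ⇒ p=65, q=4
→ (65, 4).  Check: 65²=4225, 264·4²=4224, difference 1.
(x_2, y_2) = (65·65 + 264·4·4, 65·4 + 4·65) = (8449, 520)
(x_3, y_3) = (65·8449 + 264·4·520, 65·520 + 4·8449) = (1098305, 67596)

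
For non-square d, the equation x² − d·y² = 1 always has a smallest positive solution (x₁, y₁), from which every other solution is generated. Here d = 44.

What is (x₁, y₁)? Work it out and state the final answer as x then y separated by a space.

√44 = [6; 1,1,1,2,1,1,1,12, …], period ℓ=8 (even) → k=7
step 0: (6, 1)  from 6·(1,0) + (0,1)
step 1: (7, 1)  from 1·(6,1) + (1,0)
step 2: (13, 2)  from 1·(7,1) + (6,1)
step 3: (20, 3)  from 1·(13,2) + (7,1)
step 4: (53, 8)  from 2·(20,3) + (13,2)
…
step 6: (126, 19)  from 1·(73,11) + (53,8)
step 7: (199, 30)  from 1·(126,19) + (73,11)
(x₁, y₁) = (199, 30);  199² − 44·30² = 1 ✓

199 30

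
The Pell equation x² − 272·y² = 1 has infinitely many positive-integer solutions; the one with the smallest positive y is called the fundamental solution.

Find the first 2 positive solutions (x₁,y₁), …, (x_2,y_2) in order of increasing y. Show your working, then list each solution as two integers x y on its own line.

33 2
2177 132

[16; 2,32] for √272; ℓ=2 ⇒ convergent index 1
k=0  a_k=16  p_k/q_k = 16/1
k=1  a_k=2  p_k/q_k = 33/2
(x₁, y₁) = (33, 2);  33² − 272·2² = 1 ✓
(33+2√272)^2 = 2177 + 132√272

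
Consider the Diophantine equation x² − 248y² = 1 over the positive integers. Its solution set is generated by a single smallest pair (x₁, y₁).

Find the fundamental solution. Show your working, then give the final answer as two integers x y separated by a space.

63 4

√248 → a₀=15, period (1,2,1,30); ℓ=4 even so k=3
i=0: a=15 ⇒ p=15, q=1
…
i=2: a=2 ⇒ p=47, q=3
i=3: a=1 ⇒ p=63, q=4
→ (63, 4).  Check: 63²=3969, 248·4²=3968, difference 1.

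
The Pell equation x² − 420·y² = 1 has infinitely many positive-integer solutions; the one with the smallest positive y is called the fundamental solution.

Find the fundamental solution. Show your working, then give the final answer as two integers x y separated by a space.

41 2

√420 = [20; 2,40, …], period ℓ=2 (even) → k=1
a_0=20:  p_0=20·1+0=20,  q_0=20·0+1=1
a_1=2:  p_1=2·20+1=41,  q_1=2·1+0=2
(x₁, y₁) = (41, 2);  41² − 420·2² = 1 ✓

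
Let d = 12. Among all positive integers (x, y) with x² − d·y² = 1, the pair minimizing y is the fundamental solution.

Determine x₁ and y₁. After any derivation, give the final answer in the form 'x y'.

d=12: √d = [3; 2,6] (ℓ=2, even), read p_1/q_1
step 0: (3, 1)  from 3·(1,0) + (0,1)
step 1: (7, 2)  from 2·(3,1) + (1,0)
fundamental: x₁=7, y₁=2  (since 49 − 12·4 = 1)

7 2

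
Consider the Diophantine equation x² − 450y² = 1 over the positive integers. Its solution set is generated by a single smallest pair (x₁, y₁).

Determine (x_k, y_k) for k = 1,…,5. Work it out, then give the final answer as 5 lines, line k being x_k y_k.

19601 924
768398401 36222648
30122754096401 1420000245972
1180872205318713601 55666849606371696
46292552162781456490001 2182251836848982980620

d=450: √d = [21; 4,1,2,4,2,1,4,42] (ℓ=8, even), read p_7/q_7
a_0=21:  p_0=21·1+0=21,  q_0=21·0+1=1
a_1=4:  p_1=4·21+1=85,  q_1=4·1+0=4
a_2=1:  p_2=1·85+21=106,  q_2=1·4+1=5
a_3=2:  p_3=2·106+85=297,  q_3=2·5+4=14
a_4=4:  p_4=4·297+106=1294,  q_4=4·14+5=61
…
a_6=1:  p_6=1·2885+1294=4179,  q_6=1·136+61=197
a_7=4:  p_7=4·4179+2885=19601,  q_7=4·197+136=924
→ (19601, 924).  Check: 19601²=384199201, 450·924²=384199200, difference 1.
k=2:  x_2 = 19601·19601+450·924·924 = 768398401,  y_2 = 19601·924+924·19601 = 36222648
k=3:  x_3 = 19601·768398401+450·924·36222648 = 30122754096401,  y_3 = 19601·36222648+924·768398401 = 1420000245972
k=4:  x_4 = 19601·30122754096401+450·924·1420000245972 = 1180872205318713601,  y_4 = 19601·1420000245972+924·30122754096401 = 55666849606371696
k=5:  x_5 = 19601·1180872205318713601+450·924·55666849606371696 = 46292552162781456490001,  y_5 = 19601·55666849606371696+924·1180872205318713601 = 2182251836848982980620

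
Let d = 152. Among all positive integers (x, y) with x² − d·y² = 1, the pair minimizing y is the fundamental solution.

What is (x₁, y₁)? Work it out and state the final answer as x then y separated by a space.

√152 = [12; 3,24, …], period ℓ=2 (even) → k=1
i=0: a=12 ⇒ p=12, q=1
i=1: a=3 ⇒ p=37, q=3
(x₁, y₁) = (37, 3);  37² − 152·3² = 1 ✓

37 3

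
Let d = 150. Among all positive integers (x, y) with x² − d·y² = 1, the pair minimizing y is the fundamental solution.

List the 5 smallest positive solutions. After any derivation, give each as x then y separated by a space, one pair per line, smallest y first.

49 4
4801 392
470449 38412
46099201 3763984
4517251249 368832020

√150 → a₀=12, period (4,24); ℓ=2 even so k=1
k=0  a_k=12  p_k/q_k = 12/1
k=1  a_k=4  p_k/q_k = 49/4
(x₁, y₁) = (49, 4);  49² − 150·4² = 1 ✓
n=2: (49,4)∘(49,4) = (49·49+150·4·4, 49·4+4·49) = (4801,392)
n=3: (4801,392)∘(49,4) = (49·4801+150·4·392, 49·392+4·4801) = (470449,38412)
n=4: (470449,38412)∘(49,4) = (49·470449+150·4·38412, 49·38412+4·470449) = (46099201,3763984)
n=5: (46099201,3763984)∘(49,4) = (49·46099201+150·4·3763984, 49·3763984+4·46099201) = (4517251249,368832020)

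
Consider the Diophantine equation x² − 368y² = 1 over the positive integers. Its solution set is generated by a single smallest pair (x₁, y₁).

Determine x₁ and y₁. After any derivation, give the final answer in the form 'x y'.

[19; 5,2,5,38] for √368; ℓ=4 ⇒ convergent index 3
k=0  a_k=19  p_k/q_k = 19/1
k=1  a_k=5  p_k/q_k = 96/5
k=2  a_k=2  p_k/q_k = 211/11
k=3  a_k=5  p_k/q_k = 1151/60
(x₁, y₁) = (1151, 60);  1151² − 368·60² = 1 ✓

1151 60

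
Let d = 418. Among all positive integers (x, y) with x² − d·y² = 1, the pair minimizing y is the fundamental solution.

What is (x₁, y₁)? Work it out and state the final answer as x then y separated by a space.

33857 1656

√418 → a₀=20, period (2,4,20,4,2,40); ℓ=6 even so k=5
a_0=20:  p_0=20·1+0=20,  q_0=20·0+1=1
a_1=2:  p_1=2·20+1=41,  q_1=2·1+0=2
a_2=4:  p_2=4·41+20=184,  q_2=4·2+1=9
a_3=20:  p_3=20·184+41=3721,  q_3=20·9+2=182
a_4=4:  p_4=4·3721+184=15068,  q_4=4·182+9=737
a_5=2:  p_5=2·15068+3721=33857,  q_5=2·737+182=1656
(x₁, y₁) = (33857, 1656);  33857² − 418·1656² = 1 ✓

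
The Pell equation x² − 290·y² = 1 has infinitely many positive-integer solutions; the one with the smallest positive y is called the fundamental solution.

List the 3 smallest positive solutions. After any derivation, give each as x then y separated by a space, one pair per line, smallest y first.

579 34
670481 39372
776416419 45592742

√290 = [17; 34, …], period ℓ=1 (odd) → k=1
a_0=17:  p_0=17·1+0=17,  q_0=17·0+1=1
a_1=34:  p_1=34·17+1=579,  q_1=34·1+0=34
→ (579, 34).  Check: 579²=335241, 290·34²=335240, difference 1.
n=2: (579,34)∘(579,34) = (579·579+290·34·34, 579·34+34·579) = (670481,39372)
n=3: (670481,39372)∘(579,34) = (579·670481+290·34·39372, 579·39372+34·670481) = (776416419,45592742)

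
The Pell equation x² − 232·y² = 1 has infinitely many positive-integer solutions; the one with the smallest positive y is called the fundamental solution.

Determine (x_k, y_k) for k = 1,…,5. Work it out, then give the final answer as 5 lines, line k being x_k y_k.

19603 1287
768555217 50458122
30131975818099 1978261129845
1181354243155834177 77559705806244948
46316174427035658925363 3040805823861378301443

√232 = [15; 4,3,7,3,4,30, …], period ℓ=6 (even) → k=5
step 0: (15, 1)  from 15·(1,0) + (0,1)
step 1: (61, 4)  from 4·(15,1) + (1,0)
step 2: (198, 13)  from 3·(61,4) + (15,1)
step 3: (1447, 95)  from 7·(198,13) + (61,4)
step 4: (4539, 298)  from 3·(1447,95) + (198,13)
step 5: (19603, 1287)  from 4·(4539,298) + (1447,95)
(x₁, y₁) = (19603, 1287);  19603² − 232·1287² = 1 ✓
(x_2, y_2) = (19603·19603 + 232·1287·1287, 19603·1287 + 1287·19603) = (768555217, 50458122)
(x_3, y_3) = (19603·768555217 + 232·1287·50458122, 19603·50458122 + 1287·768555217) = (30131975818099, 1978261129845)
(x_4, y_4) = (19603·30131975818099 + 232·1287·1978261129845, 19603·1978261129845 + 1287·30131975818099) = (1181354243155834177, 77559705806244948)
(x_5, y_5) = (19603·1181354243155834177 + 232·1287·77559705806244948, 19603·77559705806244948 + 1287·1181354243155834177) = (46316174427035658925363, 3040805823861378301443)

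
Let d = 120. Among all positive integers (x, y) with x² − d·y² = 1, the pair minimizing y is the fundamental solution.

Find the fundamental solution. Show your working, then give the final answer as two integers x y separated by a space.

11 1

√120 → a₀=10, period (1,20); ℓ=2 even so k=1
i=0: a=10 ⇒ p=10, q=1
i=1: a=1 ⇒ p=11, q=1
→ (11, 1).  Check: 11²=121, 120·1²=120, difference 1.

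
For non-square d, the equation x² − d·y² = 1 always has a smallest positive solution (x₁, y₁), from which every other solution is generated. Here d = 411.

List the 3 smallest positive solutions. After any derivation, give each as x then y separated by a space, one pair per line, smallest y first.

[20; 3,1,1,1,19,1,1,1,3,40] for √411; ℓ=10 ⇒ convergent index 9
i=0: a=20 ⇒ p=20, q=1
i=1: a=3 ⇒ p=61, q=3
i=2: a=1 ⇒ p=81, q=4
…
i=7: a=1 ⇒ p=8981, q=443
i=8: a=1 ⇒ p=13583, q=670
i=9: a=3 ⇒ p=49730, q=2453
→ (49730, 2453).  Check: 49730²=2473072900, 411·2453²=2473072899, difference 1.
(49730+2453√411)^2 = 4946145799 + 243975380√411
(49730+2453√411)^3 = 491943661118810 + 24265791292347√411

49730 2453
4946145799 243975380
491943661118810 24265791292347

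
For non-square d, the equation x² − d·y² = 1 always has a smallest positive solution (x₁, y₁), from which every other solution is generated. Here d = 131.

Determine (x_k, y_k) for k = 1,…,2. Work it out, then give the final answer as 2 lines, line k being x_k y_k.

d=131: √d = [11; 2,4,11,4,2,22] (ℓ=6, even), read p_5/q_5
step 0: (11, 1)  from 11·(1,0) + (0,1)
…
step 2: (103, 9)  from 4·(23,2) + (11,1)
step 3: (1156, 101)  from 11·(103,9) + (23,2)
step 4: (4727, 413)  from 4·(1156,101) + (103,9)
step 5: (10610, 927)  from 2·(4727,413) + (1156,101)
(x₁, y₁) = (10610, 927);  10610² − 131·927² = 1 ✓
(10610+927√131)^2 = 225144199 + 19670940√131

10610 927
225144199 19670940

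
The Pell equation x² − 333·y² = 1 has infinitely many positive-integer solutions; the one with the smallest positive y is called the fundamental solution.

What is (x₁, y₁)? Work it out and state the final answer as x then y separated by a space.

√333 → a₀=18, period (4,36); ℓ=2 even so k=1
k=0  a_k=18  p_k/q_k = 18/1
k=1  a_k=4  p_k/q_k = 73/4
→ (73, 4).  Check: 73²=5329, 333·4²=5328, difference 1.

73 4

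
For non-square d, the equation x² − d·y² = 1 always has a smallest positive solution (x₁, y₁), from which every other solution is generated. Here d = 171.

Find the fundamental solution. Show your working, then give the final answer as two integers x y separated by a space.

√171 = [13; 13,26, …], period ℓ=2 (even) → k=1
step 0: (13, 1)  from 13·(1,0) + (0,1)
step 1: (170, 13)  from 13·(13,1) + (1,0)
→ (170, 13).  Check: 170²=28900, 171·13²=28899, difference 1.

170 13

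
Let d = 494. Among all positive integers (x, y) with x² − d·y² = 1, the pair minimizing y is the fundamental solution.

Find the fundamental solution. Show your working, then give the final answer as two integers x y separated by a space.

73035 3286

√494 → a₀=22, period (4,2,2,1,2,1,2,2,4,44); ℓ=10 even so k=9
step 0: (22, 1)  from 22·(1,0) + (0,1)
…
step 3: (489, 22)  from 2·(200,9) + (89,4)
step 4: (689, 31)  from 1·(489,22) + (200,9)
…
step 7: (6979, 314)  from 2·(2556,115) + (1867,84)
step 8: (16514, 743)  from 2·(6979,314) + (2556,115)
step 9: (73035, 3286)  from 4·(16514,743) + (6979,314)
→ (73035, 3286).  Check: 73035²=5334111225, 494·3286²=5334111224, difference 1.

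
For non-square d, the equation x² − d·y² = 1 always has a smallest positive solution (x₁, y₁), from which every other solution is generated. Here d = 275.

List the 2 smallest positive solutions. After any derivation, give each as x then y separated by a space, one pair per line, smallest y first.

199 12
79201 4776

[16; 1,1,2,1,1,32] for √275; ℓ=6 ⇒ convergent index 5
i=0: a=16 ⇒ p=16, q=1
i=1: a=1 ⇒ p=17, q=1
i=2: a=1 ⇒ p=33, q=2
…
i=4: a=1 ⇒ p=116, q=7
i=5: a=1 ⇒ p=199, q=12
→ (199, 12).  Check: 199²=39601, 275·12²=39600, difference 1.
(x_2, y_2) = (199·199 + 275·12·12, 199·12 + 12·199) = (79201, 4776)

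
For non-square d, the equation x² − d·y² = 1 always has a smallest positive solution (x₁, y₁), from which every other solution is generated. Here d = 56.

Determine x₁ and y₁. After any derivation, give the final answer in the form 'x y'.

d=56: √d = [7; 2,14] (ℓ=2, even), read p_1/q_1
i=0: a=7 ⇒ p=7, q=1
i=1: a=2 ⇒ p=15, q=2
→ (15, 2).  Check: 15²=225, 56·2²=224, difference 1.

15 2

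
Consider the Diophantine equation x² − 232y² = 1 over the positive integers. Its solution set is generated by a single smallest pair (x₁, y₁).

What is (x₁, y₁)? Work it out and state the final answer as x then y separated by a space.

√232 = [15; 4,3,7,3,4,30, …], period ℓ=6 (even) → k=5
step 0: (15, 1)  from 15·(1,0) + (0,1)
step 1: (61, 4)  from 4·(15,1) + (1,0)
step 2: (198, 13)  from 3·(61,4) + (15,1)
step 3: (1447, 95)  from 7·(198,13) + (61,4)
step 4: (4539, 298)  from 3·(1447,95) + (198,13)
step 5: (19603, 1287)  from 4·(4539,298) + (1447,95)
fundamental: x₁=19603, y₁=1287  (since 384277609 − 232·1656369 = 1)

19603 1287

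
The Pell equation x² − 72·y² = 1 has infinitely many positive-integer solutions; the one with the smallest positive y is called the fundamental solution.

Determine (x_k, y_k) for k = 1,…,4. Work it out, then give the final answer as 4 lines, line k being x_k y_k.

17 2
577 68
19601 2310
665857 78472

[8; 2,16] for √72; ℓ=2 ⇒ convergent index 1
a_0=8:  p_0=8·1+0=8,  q_0=8·0+1=1
a_1=2:  p_1=2·8+1=17,  q_1=2·1+0=2
(x₁, y₁) = (17, 2);  17² − 72·2² = 1 ✓
(x_2, y_2) = (17·17 + 72·2·2, 17·2 + 2·17) = (577, 68)
(x_3, y_3) = (17·577 + 72·2·68, 17·68 + 2·577) = (19601, 2310)
(x_4, y_4) = (17·19601 + 72·2·2310, 17·2310 + 2·19601) = (665857, 78472)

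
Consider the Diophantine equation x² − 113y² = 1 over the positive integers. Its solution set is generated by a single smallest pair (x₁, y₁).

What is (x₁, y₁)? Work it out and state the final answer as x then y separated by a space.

1204353 113296

√113 = [10; 1,1,1,2,2,1,1,1,20, …], period ℓ=9 (odd) → k=17
k=0  a_k=10  p_k/q_k = 10/1
k=1  a_k=1  p_k/q_k = 11/1
…
k=3  a_k=1  p_k/q_k = 32/3
…
k=7  a_k=1  p_k/q_k = 489/46
k=8  a_k=1  p_k/q_k = 776/73
…
k=11  a_k=1  p_k/q_k = 32794/3085
…
k=14  a_k=2  p_k/q_k = 313483/29490
k=15  a_k=1  p_k/q_k = 445435/41903
k=16  a_k=1  p_k/q_k = 758918/71393
k=17  a_k=1  p_k/q_k = 1204353/113296
fundamental: x₁=1204353, y₁=113296  (since 1450466148609 − 113·12835983616 = 1)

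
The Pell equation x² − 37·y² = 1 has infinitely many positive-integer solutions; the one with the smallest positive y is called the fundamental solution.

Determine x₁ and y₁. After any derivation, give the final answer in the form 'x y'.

√37 = [6; 12, …], period ℓ=1 (odd) → k=1
step 0: (6, 1)  from 6·(1,0) + (0,1)
step 1: (73, 12)  from 12·(6,1) + (1,0)
fundamental: x₁=73, y₁=12  (since 5329 − 37·144 = 1)

73 12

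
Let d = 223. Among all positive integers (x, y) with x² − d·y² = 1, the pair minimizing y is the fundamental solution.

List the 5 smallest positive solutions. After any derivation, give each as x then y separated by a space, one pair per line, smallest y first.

√223 → a₀=14, period (1,13,1,28); ℓ=4 even so k=3
a_0=14:  p_0=14·1+0=14,  q_0=14·0+1=1
…
a_2=13:  p_2=13·15+14=209,  q_2=13·1+1=14
a_3=1:  p_3=1·209+15=224,  q_3=1·14+1=15
(x₁, y₁) = (224, 15);  224² − 223·15² = 1 ✓
(224+15√223)^2 = 100351 + 6720√223
(224+15√223)^3 = 44957024 + 3010545√223
(224+15√223)^4 = 20140646401 + 1348717440√223
(224+15√223)^5 = 9022964630624 + 604222402575√223

224 15
100351 6720
44957024 3010545
20140646401 1348717440
9022964630624 604222402575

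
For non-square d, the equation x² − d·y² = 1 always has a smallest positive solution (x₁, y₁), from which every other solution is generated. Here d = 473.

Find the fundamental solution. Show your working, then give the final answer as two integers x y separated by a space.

87 4

√473 = [21; 1,2,1,42, …], period ℓ=4 (even) → k=3
k=0  a_k=21  p_k/q_k = 21/1
…
k=2  a_k=2  p_k/q_k = 65/3
k=3  a_k=1  p_k/q_k = 87/4
(x₁, y₁) = (87, 4);  87² − 473·4² = 1 ✓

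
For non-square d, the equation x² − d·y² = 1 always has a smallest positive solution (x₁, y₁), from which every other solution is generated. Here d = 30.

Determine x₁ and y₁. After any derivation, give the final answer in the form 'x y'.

11 2

[5; 2,10] for √30; ℓ=2 ⇒ convergent index 1
a_0=5:  p_0=5·1+0=5,  q_0=5·0+1=1
a_1=2:  p_1=2·5+1=11,  q_1=2·1+0=2
fundamental: x₁=11, y₁=2  (since 121 − 30·4 = 1)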